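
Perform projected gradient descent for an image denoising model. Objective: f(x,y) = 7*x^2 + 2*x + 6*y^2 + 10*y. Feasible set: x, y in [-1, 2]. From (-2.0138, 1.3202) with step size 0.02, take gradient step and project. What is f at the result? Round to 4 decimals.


Step 1: Compute gradient at (-2.0138, 1.3202).
grad_x = 2*7*-2.0138 + 2 = -26.1932
grad_y = 2*6*1.3202 + 10 = 25.8424
Step 2: Gradient step.
x_raw = -2.0138 - 0.02*-26.1932 = -1.4899
y_raw = 1.3202 - 0.02*25.8424 = 0.8034
Step 3: Project onto [-1, 2].
x_proj = clip(-1.4899) = -1.0
y_proj = clip(0.8034) = 0.8034
Step 4: Evaluate f.
f(-1.0, 0.8034) = 16.9058


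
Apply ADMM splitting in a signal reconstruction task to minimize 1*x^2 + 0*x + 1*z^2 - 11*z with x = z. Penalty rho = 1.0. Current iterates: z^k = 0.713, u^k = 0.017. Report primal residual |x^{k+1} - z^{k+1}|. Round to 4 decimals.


ADMM iteration with rho = 1.0, z^k = 0.713, u^k = 0.017
Step 1: x-update.
Minimize 1*x^2 + 0*x + (1.0/2)*(x - 0.713 + 0.017)^2
FOC: (2*1 + 1.0)*x = 0 + 1.0*(0.713 - 0.017)
x^{k+1} = 0.232
Step 2: z-update.
Minimize 1*z^2 - 11*z + (1.0/2)*(0.232 - z + 0.017)^2
FOC: (2*1 + 1.0)*z = 11 + 1.0*(0.232 + 0.017)
z^{k+1} = 3.7497
Step 3: u-update.
u^{k+1} = 0.017 + 0.232 - 3.7497 = -3.5007
Step 4: Primal residual = |0.232 - 3.7497| = 3.5177


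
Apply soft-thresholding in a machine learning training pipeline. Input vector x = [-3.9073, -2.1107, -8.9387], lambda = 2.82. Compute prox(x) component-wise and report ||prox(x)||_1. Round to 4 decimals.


Soft-thresholding with lambda = 2.82:
prox(-3.9073) = sign(-3.9073)*max(|-3.9073| - 2.82, 0) = -1.0873
prox(-2.1107) = sign(-2.1107)*max(|-2.1107| - 2.82, 0) = 0.0
prox(-8.9387) = sign(-8.9387)*max(|-8.9387| - 2.82, 0) = -6.1187
prox(x) = [-1.0873, 0.0, -6.1187]
||prox(x)||_1 = 1.0873 + 0.0 + 6.1187 = 7.206


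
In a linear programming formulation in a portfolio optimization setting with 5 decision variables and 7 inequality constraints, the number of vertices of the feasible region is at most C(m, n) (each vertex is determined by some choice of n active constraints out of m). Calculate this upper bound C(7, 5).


Each vertex corresponds to some choice of n active constraints out of m, so the number of vertices is at most C(m, n) = m! / (n!(m-n)!).
m = 7, n = 5
Numerator: 7 * 6 * 5 * 4 * 3
Denominator: 5! = 120
C(7, 5) = 21


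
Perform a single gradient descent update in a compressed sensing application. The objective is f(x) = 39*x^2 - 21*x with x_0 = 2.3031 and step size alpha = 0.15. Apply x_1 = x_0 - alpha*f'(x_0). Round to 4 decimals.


We compute the gradient at x_0 and apply the update.
f'(x) = 78*x - 21
f'(2.3031) = 78*2.3031 - 21 = 158.6418
x_1 = 2.3031 - 0.15*158.6418 = -21.4932


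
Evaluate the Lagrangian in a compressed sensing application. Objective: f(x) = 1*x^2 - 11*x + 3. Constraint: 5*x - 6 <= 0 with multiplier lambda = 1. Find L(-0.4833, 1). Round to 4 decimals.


Step 1: Evaluate f(x).
f(-0.4833) = 1*(-0.4833)^2 - 11*(-0.4833) + 3 = 8.5499
Step 2: Evaluate g(x).
g(-0.4833) = 5*-0.4833 - 6 = -8.4165
Step 3: Compute Lagrangian.
L = 8.5499 + 1*-8.4165 = 0.1334


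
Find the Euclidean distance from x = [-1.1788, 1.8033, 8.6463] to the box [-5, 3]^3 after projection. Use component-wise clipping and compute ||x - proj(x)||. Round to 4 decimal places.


Project each component onto [-5, 3].
clip(-1.1788) = -1.1788, clip(1.8033) = 1.8033, clip(8.6463) = 3.0
Projection = [-1.1788, 1.8033, 3.0]
Squared diffs: [0.0, 0.0, 31.8807]
Distance = sqrt(31.8807) = 5.6463


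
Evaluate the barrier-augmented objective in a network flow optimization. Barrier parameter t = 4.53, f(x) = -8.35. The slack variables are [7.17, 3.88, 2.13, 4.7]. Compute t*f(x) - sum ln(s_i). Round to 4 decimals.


Step 1: Compute log-barrier.
ln values: [1.9699, 1.3558, 0.7561, 1.5476]
phi = -(1.9699 + 1.3558 + 0.7561 + 1.5476) = -5.6294
Step 2: Compute augmented objective.
t*f(x) = 4.53*-8.35 = -37.8255
Total = -37.8255 - 5.6294 = -43.4549


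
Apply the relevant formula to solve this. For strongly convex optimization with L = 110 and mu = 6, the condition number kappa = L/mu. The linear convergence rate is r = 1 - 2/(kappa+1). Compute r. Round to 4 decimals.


Step 1: Compute the condition number.
kappa = L/mu = 110/6 = 18.3333
Step 2: Compute the convergence rate.
r = 1 - 2/(kappa + 1) = 1 - 2*mu/(L + mu) = (L - mu)/(L + mu) = 104/116 = 0.8966


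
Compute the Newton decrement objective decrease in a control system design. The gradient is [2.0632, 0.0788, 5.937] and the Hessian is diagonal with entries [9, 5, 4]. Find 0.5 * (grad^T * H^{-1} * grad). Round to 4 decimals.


Step 1: H is diagonal, so H^(-1) * g = [0.2292, 0.0158, 1.4843].
Step 2: g^T H^(-1) g = sum_i g_i^2 / H_ii
  = (2.0632)^2/9 + (0.0788)^2/5 + (5.937)^2/4
  = 0.473 + 0.0012 + 8.812 = 9.2862
Step 3: Objective decrease = 0.5 * g^T H^(-1) g = 4.6431


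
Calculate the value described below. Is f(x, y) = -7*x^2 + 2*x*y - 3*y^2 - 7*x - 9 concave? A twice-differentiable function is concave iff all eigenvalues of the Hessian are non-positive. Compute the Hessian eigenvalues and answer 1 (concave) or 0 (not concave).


The Hessian of f(x,y) = -7*x^2 + 2*x*y - 3*y^2 - 7*x - 9 is:
H = [[-14, 2], [2, -6]]
Trace = -14 - 6 = -20
Determinant = -14*-6 - (2)^2 = 80
Discriminant = (-20)^2 - 4*80 = 80.0
Eigenvalues: lambda_1 = -14.4721, lambda_2 = -5.5279
The function is concave.

1


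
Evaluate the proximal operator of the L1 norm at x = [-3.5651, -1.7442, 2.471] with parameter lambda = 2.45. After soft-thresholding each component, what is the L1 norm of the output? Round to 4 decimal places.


Soft-thresholding with lambda = 2.45:
prox(-3.5651) = sign(-3.5651)*max(|-3.5651| - 2.45, 0) = -1.1151
prox(-1.7442) = sign(-1.7442)*max(|-1.7442| - 2.45, 0) = 0.0
prox(2.471) = sign(2.471)*max(|2.471| - 2.45, 0) = 0.021
prox(x) = [-1.1151, 0.0, 0.021]
||prox(x)||_1 = 1.1151 + 0.0 + 0.021 = 1.1361


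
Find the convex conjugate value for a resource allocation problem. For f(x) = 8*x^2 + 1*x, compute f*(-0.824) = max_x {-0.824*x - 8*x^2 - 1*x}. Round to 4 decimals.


f*(y) = sup_x {y*x - a*x^2 - b*x} = sup_x {(y-b)*x - a*x^2}
FOC: (y - b) - 2a*x = 0 => x* = (y - b)/(2a)
x* = (-0.824 - 1)/(2*8) = -0.114
f*(-0.824) = (y-b)^2/(4a) = (-0.824 - 1)^2/(4*8)
= 3.327/32 = 0.104


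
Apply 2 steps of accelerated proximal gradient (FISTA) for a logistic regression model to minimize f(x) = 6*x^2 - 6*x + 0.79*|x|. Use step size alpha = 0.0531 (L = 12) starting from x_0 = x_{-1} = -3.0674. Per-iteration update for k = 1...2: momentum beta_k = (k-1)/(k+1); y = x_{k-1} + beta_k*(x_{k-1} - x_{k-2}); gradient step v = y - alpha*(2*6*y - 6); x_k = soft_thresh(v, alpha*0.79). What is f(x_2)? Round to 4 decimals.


FISTA on f(x) = 6*x^2 - 6*x + 0.79*|x|
L = 12, alpha = 0.0531
Iteration 1: beta = 0.0, y = -3.0674 + 0.0*(-3.0674 + 3.0674) = -3.0674
  grad(y) = -42.8088, v = y - alpha*grad = -0.7943
  prox(v) = soft_thresh(-0.7943, 0.0419) = -0.7523
Iteration 2: beta = 0.3333, y = -0.7523 + 0.3333*(-0.7523 + 3.0674) = 0.0194
  grad(y) = -5.7673, v = y - alpha*grad = 0.3256
  prox(v) = soft_thresh(0.3256, 0.0419) = 0.2837
f(x_2) = 6*0.2837^2 - 6*0.2837 + 0.79*|0.2837| = -0.9951


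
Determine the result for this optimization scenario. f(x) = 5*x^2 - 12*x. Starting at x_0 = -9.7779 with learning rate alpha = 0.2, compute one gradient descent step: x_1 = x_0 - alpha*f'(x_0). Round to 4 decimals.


We compute the gradient at x_0 and apply the update.
f'(x) = 10*x - 12
f'(-9.7779) = 10*-9.7779 - 12 = -109.779
x_1 = -9.7779 - 0.2*-109.779 = 12.1779


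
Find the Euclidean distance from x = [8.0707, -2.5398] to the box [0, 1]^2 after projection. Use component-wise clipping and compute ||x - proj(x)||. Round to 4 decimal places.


Project each component onto [0, 1].
clip(8.0707) = 1.0, clip(-2.5398) = 0.0
Projection = [1.0, 0.0]
Squared diffs: [49.9948, 6.4506]
Distance = sqrt(56.4454) = 7.513


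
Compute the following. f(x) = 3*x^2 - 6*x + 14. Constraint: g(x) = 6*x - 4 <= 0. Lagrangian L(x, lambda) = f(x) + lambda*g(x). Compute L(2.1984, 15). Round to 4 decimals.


Step 1: Evaluate f(x).
f(2.1984) = 3*2.1984^2 - 6*2.1984 + 14 = 15.3085
Step 2: Evaluate g(x).
g(2.1984) = 6*2.1984 - 4 = 9.1904
Step 3: Compute Lagrangian.
L = 15.3085 + 15*9.1904 = 153.1645


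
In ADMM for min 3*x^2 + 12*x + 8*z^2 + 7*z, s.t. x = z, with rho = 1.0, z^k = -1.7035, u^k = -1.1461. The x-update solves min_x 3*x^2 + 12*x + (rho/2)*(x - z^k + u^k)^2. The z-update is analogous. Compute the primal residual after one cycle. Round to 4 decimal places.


ADMM iteration with rho = 1.0, z^k = -1.7035, u^k = -1.1461
Step 1: x-update.
Minimize 3*x^2 + 12*x + (1.0/2)*(x + 1.7035 - 1.1461)^2
FOC: (2*3 + 1.0)*x = -12 + 1.0*(-1.7035 + 1.1461)
x^{k+1} = -1.7939
Step 2: z-update.
Minimize 8*z^2 + 7*z + (1.0/2)*(-1.7939 - z - 1.1461)^2
FOC: (2*8 + 1.0)*z = -7 + 1.0*(-1.7939 - 1.1461)
z^{k+1} = -0.5847
Step 3: u-update.
u^{k+1} = -1.1461 - 1.7939 + 0.5847 = -2.3553
Step 4: Primal residual = |-1.7939 + 0.5847| = 1.2092


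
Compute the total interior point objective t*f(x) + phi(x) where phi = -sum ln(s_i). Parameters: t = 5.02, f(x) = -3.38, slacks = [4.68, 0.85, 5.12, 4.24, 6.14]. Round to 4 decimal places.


Step 1: Compute log-barrier.
ln values: [1.5433, -0.1625, 1.6332, 1.4446, 1.8148]
phi = -(1.5433 - 0.1625 + 1.6332 + 1.4446 + 1.8148) = -6.2733
Step 2: Compute augmented objective.
t*f(x) = 5.02*-3.38 = -16.9676
Total = -16.9676 - 6.2733 = -23.2409


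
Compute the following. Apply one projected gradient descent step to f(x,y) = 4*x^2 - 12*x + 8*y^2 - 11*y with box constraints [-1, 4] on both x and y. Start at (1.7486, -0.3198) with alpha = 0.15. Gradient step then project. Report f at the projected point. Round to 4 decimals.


Step 1: Compute gradient at (1.7486, -0.3198).
grad_x = 2*4*1.7486 - 12 = 1.9888
grad_y = 2*8*-0.3198 - 11 = -16.1168
Step 2: Gradient step.
x_raw = 1.7486 - 0.15*1.9888 = 1.4503
y_raw = -0.3198 - 0.15*-16.1168 = 2.0977
Step 3: Project onto [-1, 4].
x_proj = clip(1.4503) = 1.4503
y_proj = clip(2.0977) = 2.0977
Step 4: Evaluate f.
f(1.4503, 2.0977) = 3.1384


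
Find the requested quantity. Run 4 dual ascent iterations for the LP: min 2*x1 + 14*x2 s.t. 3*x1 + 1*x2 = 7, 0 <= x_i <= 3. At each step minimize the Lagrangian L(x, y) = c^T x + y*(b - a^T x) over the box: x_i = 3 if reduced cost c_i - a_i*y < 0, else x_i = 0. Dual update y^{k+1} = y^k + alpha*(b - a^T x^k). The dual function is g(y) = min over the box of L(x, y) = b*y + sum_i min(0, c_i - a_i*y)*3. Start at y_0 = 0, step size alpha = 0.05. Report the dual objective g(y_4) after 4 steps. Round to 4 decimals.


Dual ascent for LP: min 2*x1 + 14*x2, 3*x1 + 1*x2 = 7, 0 <= x_i <= 3
Step 1: y^k = 0.0, reduced costs: (2.0, 14.0)
  x^k = (0.0, 0.0), subgradient = b - a^T x = 7.0
  y^{k+1} = 0.0 + 0.05*7.0 = 0.35
Step 2: y^k = 0.35, reduced costs: (0.95, 13.65)
  x^k = (0.0, 0.0), subgradient = b - a^T x = 7.0
  y^{k+1} = 0.35 + 0.05*7.0 = 0.7
Step 3: y^k = 0.7, reduced costs: (-0.1, 13.3)
  x^k = (3.0, 0.0), subgradient = b - a^T x = -2.0
  y^{k+1} = 0.7 + 0.05*-2.0 = 0.6
Step 4: y^k = 0.6, reduced costs: (0.2, 13.4)
  x^k = (0.0, 0.0), subgradient = b - a^T x = 7.0
  y^{k+1} = 0.6 + 0.05*7.0 = 0.95
Dual objective at y_4 = 0.95: reduced costs (-0.85, 13.05), box minimizer x = (3.0, 0.0)
g(y_4) = b*y + (c1 - a1*y)*x1 + (c2 - a2*y)*x2 = 7*0.95 + (-0.85)*3.0 + 13.05*0.0 = 6.65 - 2.55 + 0.0 = 4.1


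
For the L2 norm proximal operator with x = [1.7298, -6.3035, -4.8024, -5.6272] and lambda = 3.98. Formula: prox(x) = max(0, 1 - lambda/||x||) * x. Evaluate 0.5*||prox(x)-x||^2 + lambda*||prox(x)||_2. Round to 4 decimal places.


Step 1: Compute ||x||.
||x|| = 9.8719
Step 2: Compute scaling factor.
scale = max(0, 1 - 3.98/9.8719) = 0.5968
Step 3: prox(x) = [1.0324, -3.7622, -2.8662, -3.3585]
||prox(x)|| = 5.8919
Step 4: Proximal objective.
0.5*||prox-x||^2 = 7.9202
lambda*||prox|| = 23.4498
Total = 31.37


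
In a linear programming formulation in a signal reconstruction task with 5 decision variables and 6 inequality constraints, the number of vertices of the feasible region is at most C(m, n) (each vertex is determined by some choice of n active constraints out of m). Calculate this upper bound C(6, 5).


Each vertex corresponds to some choice of n active constraints out of m, so the number of vertices is at most C(m, n) = m! / (n!(m-n)!).
m = 6, n = 5
Numerator: 6 * 5 * 4 * 3 * 2
Denominator: 5! = 120
C(6, 5) = 6


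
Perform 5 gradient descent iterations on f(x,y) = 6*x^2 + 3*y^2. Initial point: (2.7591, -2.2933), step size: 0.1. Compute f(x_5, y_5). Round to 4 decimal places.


Gradient descent on f(x,y) = 6*x^2 + 3*y^2.
Starting point: (2.7591, -2.2933), alpha = 0.1
Step 1: grad_x = 2*6*2.7591 = 33.1092, grad_y = 2*3*-2.2933 = -13.7598
  x_1 = 2.7591 - 0.1*33.1092 = -0.5518
  y_1 = -2.2933 - 0.1*-13.7598 = -0.9173
Step 2: grad_x = 2*6*-0.5518 = -6.6218, grad_y = 2*3*-0.9173 = -5.5039
  x_2 = -0.5518 - 0.1*-6.6218 = 0.1104
  y_2 = -0.9173 - 0.1*-5.5039 = -0.3669
Step 3: grad_x = 2*6*0.1104 = 1.3244, grad_y = 2*3*-0.3669 = -2.2016
  x_3 = 0.1104 - 0.1*1.3244 = -0.0221
  y_3 = -0.3669 - 0.1*-2.2016 = -0.1468
Step 4: grad_x = 2*6*-0.0221 = -0.2649, grad_y = 2*3*-0.1468 = -0.8806
  x_4 = -0.0221 - 0.1*-0.2649 = 0.0044
  y_4 = -0.1468 - 0.1*-0.8806 = -0.0587
Step 5: grad_x = 2*6*0.0044 = 0.053, grad_y = 2*3*-0.0587 = -0.3523
  x_5 = 0.0044 - 0.1*0.053 = -0.0009
  y_5 = -0.0587 - 0.1*-0.3523 = -0.0235
f(-0.0009, -0.0235) = 6*(-0.0009)^2 + 3*(-0.0235)^2 = 0.0017


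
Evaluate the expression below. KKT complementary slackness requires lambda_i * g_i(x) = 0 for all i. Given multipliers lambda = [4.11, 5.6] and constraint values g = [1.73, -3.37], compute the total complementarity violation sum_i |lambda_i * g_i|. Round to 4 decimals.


KKT complementary slackness check:
lambda_1 * g_1 = 4.11 * 1.73 = 7.1103
lambda_2 * g_2 = 5.6 * -3.37 = -18.872
Total violation = 7.1103 + 18.872 = 25.9823


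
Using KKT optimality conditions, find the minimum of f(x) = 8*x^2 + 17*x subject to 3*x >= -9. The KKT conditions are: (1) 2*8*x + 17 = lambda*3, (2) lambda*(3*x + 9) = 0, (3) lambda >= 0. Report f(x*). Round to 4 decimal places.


Step 1: Try lambda = 0 (constraint inactive).
Stationarity: 2*8*x + 17 = 0
x* = -17/(2*8) = -1.0625
Check constraint: 3*-1.0625 = -3.1875 >= -9 -- satisfied.
Step 2: Compute optimal value.
f(x*) = 8*(-1.0625)^2 + 17*(-1.0625) = -9.0313


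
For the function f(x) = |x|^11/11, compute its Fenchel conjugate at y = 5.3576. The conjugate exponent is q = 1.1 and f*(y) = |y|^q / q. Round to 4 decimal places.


The conjugate exponent q satisfies 1/p + 1/q = 1.
p = 11, so q = 11/(11 - 1) = 1.1
|y|^q = 5.3576^1.1 = 6.3368
f*(5.3576) = 6.3368 / 1.1 = 5.7607


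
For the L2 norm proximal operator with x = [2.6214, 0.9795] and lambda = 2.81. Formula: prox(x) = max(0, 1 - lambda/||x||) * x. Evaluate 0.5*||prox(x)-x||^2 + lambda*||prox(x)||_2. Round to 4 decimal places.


Step 1: Compute ||x||.
||x|| = 2.7984
Step 2: Compute scaling factor.
scale = max(0, 1 - 2.81/2.7984) = 0.0
Step 3: prox(x) = [0.0, 0.0]
||prox(x)|| = 0.0
Step 4: Proximal objective.
0.5*||prox-x||^2 = 3.9156
lambda*||prox|| = 0.0
Total = 3.9156


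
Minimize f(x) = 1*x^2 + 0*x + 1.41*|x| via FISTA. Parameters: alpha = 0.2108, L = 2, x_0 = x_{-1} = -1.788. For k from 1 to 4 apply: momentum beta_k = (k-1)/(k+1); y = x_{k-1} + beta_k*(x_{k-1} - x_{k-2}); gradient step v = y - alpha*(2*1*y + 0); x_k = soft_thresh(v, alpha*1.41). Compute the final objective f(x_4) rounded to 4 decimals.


FISTA on f(x) = 1*x^2 + 0*x + 1.41*|x|
L = 2, alpha = 0.2108
Iteration 1: beta = 0.0, y = -1.788 + 0.0*(-1.788 + 1.788) = -1.788
  grad(y) = -3.576, v = y - alpha*grad = -1.0342
  prox(v) = soft_thresh(-1.0342, 0.2972) = -0.737
Iteration 2: beta = 0.3333, y = -0.737 + 0.3333*(-0.737 + 1.788) = -0.3866
  grad(y) = -0.7732, v = y - alpha*grad = -0.2236
  prox(v) = soft_thresh(-0.2236, 0.2972) = 0.0
Iteration 3: beta = 0.5, y = 0.0 + 0.5*(0.0 + 0.737) = 0.3685
  grad(y) = 0.737, v = y - alpha*grad = 0.2131
  prox(v) = soft_thresh(0.2131, 0.2972) = 0.0
Iteration 4: beta = 0.6, y = 0.0 + 0.6*(0.0 - 0.0) = 0.0
  grad(y) = 0.0, v = y - alpha*grad = 0.0
  prox(v) = soft_thresh(0.0, 0.2972) = 0.0
f(x_4) = 1*0.0^2 + 0*0.0 + 1.41*|0.0| = 0.0


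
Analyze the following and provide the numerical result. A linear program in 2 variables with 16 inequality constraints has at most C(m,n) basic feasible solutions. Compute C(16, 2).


Each vertex corresponds to some choice of n active constraints out of m, so the number of vertices is at most C(m, n) = m! / (n!(m-n)!).
m = 16, n = 2
Numerator: 16 * 15
Denominator: 2! = 2
C(16, 2) = 120


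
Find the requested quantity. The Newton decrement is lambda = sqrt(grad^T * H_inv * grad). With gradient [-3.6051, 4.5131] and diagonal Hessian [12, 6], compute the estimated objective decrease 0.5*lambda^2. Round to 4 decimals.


Step 1: H is diagonal, so H^(-1) * g = [-0.3004, 0.7522].
Step 2: g^T H^(-1) g = sum_i g_i^2 / H_ii
  = (-3.6051)^2/12 + (4.5131)^2/6
  = 1.0831 + 3.3947 = 4.4777
Step 3: Objective decrease = 0.5 * g^T H^(-1) g = 2.2389


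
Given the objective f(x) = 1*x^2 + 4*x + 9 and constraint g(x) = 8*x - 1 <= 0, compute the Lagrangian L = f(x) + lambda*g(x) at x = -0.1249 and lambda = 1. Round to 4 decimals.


Step 1: Evaluate f(x).
f(-0.1249) = 1*(-0.1249)^2 + 4*(-0.1249) + 9 = 8.516
Step 2: Evaluate g(x).
g(-0.1249) = 8*-0.1249 - 1 = -1.9992
Step 3: Compute Lagrangian.
L = 8.516 + 1*-1.9992 = 6.5168


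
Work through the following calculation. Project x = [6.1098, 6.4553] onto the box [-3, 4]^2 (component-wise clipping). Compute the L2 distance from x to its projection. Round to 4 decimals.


Project each component onto [-3, 4].
clip(6.1098) = 4.0, clip(6.4553) = 4.0
Projection = [4.0, 4.0]
Squared diffs: [4.4513, 6.0285]
Distance = sqrt(10.4798) = 3.2372


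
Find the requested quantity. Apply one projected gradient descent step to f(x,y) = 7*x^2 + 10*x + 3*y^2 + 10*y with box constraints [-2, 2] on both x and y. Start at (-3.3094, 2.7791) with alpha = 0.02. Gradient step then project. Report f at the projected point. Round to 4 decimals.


Step 1: Compute gradient at (-3.3094, 2.7791).
grad_x = 2*7*-3.3094 + 10 = -36.3316
grad_y = 2*3*2.7791 + 10 = 26.6746
Step 2: Gradient step.
x_raw = -3.3094 - 0.02*-36.3316 = -2.5828
y_raw = 2.7791 - 0.02*26.6746 = 2.2456
Step 3: Project onto [-2, 2].
x_proj = clip(-2.5828) = -2.0
y_proj = clip(2.2456) = 2.0
Step 4: Evaluate f.
f(-2.0, 2.0) = 40.0


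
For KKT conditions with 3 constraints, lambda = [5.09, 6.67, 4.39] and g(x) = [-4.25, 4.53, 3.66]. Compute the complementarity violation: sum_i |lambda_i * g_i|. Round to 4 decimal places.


KKT complementary slackness check:
lambda_1 * g_1 = 5.09 * -4.25 = -21.6325
lambda_2 * g_2 = 6.67 * 4.53 = 30.2151
lambda_3 * g_3 = 4.39 * 3.66 = 16.0674
Total violation = 21.6325 + 30.2151 + 16.0674 = 67.915


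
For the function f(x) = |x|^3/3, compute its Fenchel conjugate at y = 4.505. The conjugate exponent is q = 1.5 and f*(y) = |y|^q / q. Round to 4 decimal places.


The conjugate exponent q satisfies 1/p + 1/q = 1.
p = 3, so q = 3/(3 - 1) = 1.5
|y|^q = 4.505^1.5 = 9.5619
f*(4.505) = 9.5619 / 1.5 = 6.3746


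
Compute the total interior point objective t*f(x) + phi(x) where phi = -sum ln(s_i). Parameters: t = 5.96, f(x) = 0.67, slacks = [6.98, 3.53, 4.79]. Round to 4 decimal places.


Step 1: Compute log-barrier.
ln values: [1.943, 1.2613, 1.5665]
phi = -(1.943 + 1.2613 + 1.5665) = -4.7709
Step 2: Compute augmented objective.
t*f(x) = 5.96*0.67 = 3.9932
Total = 3.9932 - 4.7709 = -0.7777


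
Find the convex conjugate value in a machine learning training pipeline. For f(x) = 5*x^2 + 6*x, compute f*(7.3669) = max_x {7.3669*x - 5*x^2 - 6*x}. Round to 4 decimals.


f*(y) = sup_x {y*x - a*x^2 - b*x} = sup_x {(y-b)*x - a*x^2}
FOC: (y - b) - 2a*x = 0 => x* = (y - b)/(2a)
x* = (7.3669 - 6)/(2*5) = 0.1367
f*(7.3669) = (y-b)^2/(4a) = (7.3669 - 6)^2/(4*5)
= 1.8684/20 = 0.0934


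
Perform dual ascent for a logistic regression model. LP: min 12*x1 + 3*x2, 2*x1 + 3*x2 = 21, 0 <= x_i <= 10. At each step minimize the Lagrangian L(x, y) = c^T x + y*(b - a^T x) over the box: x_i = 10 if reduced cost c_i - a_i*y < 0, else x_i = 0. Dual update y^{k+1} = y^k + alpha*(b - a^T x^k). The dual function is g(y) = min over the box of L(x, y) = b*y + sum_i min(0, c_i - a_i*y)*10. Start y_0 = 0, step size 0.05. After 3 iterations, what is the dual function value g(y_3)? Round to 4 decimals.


Dual ascent for LP: min 12*x1 + 3*x2, 2*x1 + 3*x2 = 21, 0 <= x_i <= 10
Step 1: y^k = 0.0, reduced costs: (12.0, 3.0)
  x^k = (0.0, 0.0), subgradient = b - a^T x = 21.0
  y^{k+1} = 0.0 + 0.05*21.0 = 1.05
Step 2: y^k = 1.05, reduced costs: (9.9, -0.15)
  x^k = (0.0, 10.0), subgradient = b - a^T x = -9.0
  y^{k+1} = 1.05 + 0.05*-9.0 = 0.6
Step 3: y^k = 0.6, reduced costs: (10.8, 1.2)
  x^k = (0.0, 0.0), subgradient = b - a^T x = 21.0
  y^{k+1} = 0.6 + 0.05*21.0 = 1.65
Dual objective at y_3 = 1.65: reduced costs (8.7, -1.95), box minimizer x = (0.0, 10.0)
g(y_3) = b*y + (c1 - a1*y)*x1 + (c2 - a2*y)*x2 = 21*1.65 + 8.7*0.0 + (-1.95)*10.0 = 34.65 + 0.0 - 19.5 = 15.15


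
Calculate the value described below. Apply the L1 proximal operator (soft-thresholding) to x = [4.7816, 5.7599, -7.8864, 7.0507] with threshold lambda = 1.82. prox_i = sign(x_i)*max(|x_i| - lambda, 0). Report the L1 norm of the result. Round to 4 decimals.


Soft-thresholding with lambda = 1.82:
prox(4.7816) = sign(4.7816)*max(|4.7816| - 1.82, 0) = 2.9616
prox(5.7599) = sign(5.7599)*max(|5.7599| - 1.82, 0) = 3.9399
prox(-7.8864) = sign(-7.8864)*max(|-7.8864| - 1.82, 0) = -6.0664
prox(7.0507) = sign(7.0507)*max(|7.0507| - 1.82, 0) = 5.2307
prox(x) = [2.9616, 3.9399, -6.0664, 5.2307]
||prox(x)||_1 = 2.9616 + 3.9399 + 6.0664 + 5.2307 = 18.1986


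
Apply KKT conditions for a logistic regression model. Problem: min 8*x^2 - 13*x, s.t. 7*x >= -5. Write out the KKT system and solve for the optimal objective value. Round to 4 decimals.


Step 1: Try lambda = 0 (constraint inactive).
Stationarity: 2*8*x - 13 = 0
x* = 13/(2*8) = 0.8125
Check constraint: 7*0.8125 = 5.6875 >= -5 -- satisfied.
Step 2: Compute optimal value.
f(x*) = 8*0.8125^2 - 13*0.8125 = -5.2813


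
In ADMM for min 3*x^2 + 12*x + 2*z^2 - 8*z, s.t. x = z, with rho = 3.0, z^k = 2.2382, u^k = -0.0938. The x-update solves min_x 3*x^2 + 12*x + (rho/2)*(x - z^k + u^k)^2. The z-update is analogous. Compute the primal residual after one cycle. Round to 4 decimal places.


ADMM iteration with rho = 3.0, z^k = 2.2382, u^k = -0.0938
Step 1: x-update.
Minimize 3*x^2 + 12*x + (3.0/2)*(x - 2.2382 - 0.0938)^2
FOC: (2*3 + 3.0)*x = -12 + 3.0*(2.2382 + 0.0938)
x^{k+1} = -0.556
Step 2: z-update.
Minimize 2*z^2 - 8*z + (3.0/2)*(-0.556 - z - 0.0938)^2
FOC: (2*2 + 3.0)*z = 8 + 3.0*(-0.556 - 0.0938)
z^{k+1} = 0.8644
Step 3: u-update.
u^{k+1} = -0.0938 - 0.556 - 0.8644 = -1.5142
Step 4: Primal residual = |-0.556 - 0.8644| = 1.4204


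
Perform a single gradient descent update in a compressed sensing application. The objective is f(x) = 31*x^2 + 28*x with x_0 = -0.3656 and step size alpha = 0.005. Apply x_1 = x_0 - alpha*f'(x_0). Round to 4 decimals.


We compute the gradient at x_0 and apply the update.
f'(x) = 62*x + 28
f'(-0.3656) = 62*-0.3656 + 28 = 5.3328
x_1 = -0.3656 - 0.005*5.3328 = -0.3923


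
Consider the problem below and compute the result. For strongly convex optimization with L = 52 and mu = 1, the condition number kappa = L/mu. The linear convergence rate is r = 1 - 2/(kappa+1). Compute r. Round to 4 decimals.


Step 1: Compute the condition number.
kappa = L/mu = 52/1 = 52.0
Step 2: Compute the convergence rate.
r = 1 - 2/(kappa + 1) = 1 - 2*mu/(L + mu) = (L - mu)/(L + mu) = 51/53 = 0.9623


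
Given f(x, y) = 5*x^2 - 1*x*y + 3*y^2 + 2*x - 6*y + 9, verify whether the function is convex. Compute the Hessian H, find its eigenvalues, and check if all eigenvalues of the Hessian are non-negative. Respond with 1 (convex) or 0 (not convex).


The Hessian of f(x,y) = 5*x^2 - 1*x*y + 3*y^2 + 2*x - 6*y + 9 is:
H = [[10, -1], [-1, 6]]
Trace = 10 + 6 = 16
Determinant = 10*6 - (-1)^2 = 59
Discriminant = (16)^2 - 4*59 = 20.0
Eigenvalues: lambda_1 = 5.7639, lambda_2 = 10.2361
The function is convex.

1


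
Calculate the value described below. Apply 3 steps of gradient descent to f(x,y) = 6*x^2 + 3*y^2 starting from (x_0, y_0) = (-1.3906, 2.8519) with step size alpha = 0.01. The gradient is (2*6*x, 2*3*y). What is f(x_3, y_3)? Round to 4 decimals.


Gradient descent on f(x,y) = 6*x^2 + 3*y^2.
Starting point: (-1.3906, 2.8519), alpha = 0.01
Step 1: grad_x = 2*6*-1.3906 = -16.6872, grad_y = 2*3*2.8519 = 17.1114
  x_1 = -1.3906 - 0.01*-16.6872 = -1.2237
  y_1 = 2.8519 - 0.01*17.1114 = 2.6808
Step 2: grad_x = 2*6*-1.2237 = -14.6847, grad_y = 2*3*2.6808 = 16.0847
  x_2 = -1.2237 - 0.01*-14.6847 = -1.0769
  y_2 = 2.6808 - 0.01*16.0847 = 2.5199
Step 3: grad_x = 2*6*-1.0769 = -12.9226, grad_y = 2*3*2.5199 = 15.1196
  x_3 = -1.0769 - 0.01*-12.9226 = -0.9477
  y_3 = 2.5199 - 0.01*15.1196 = 2.3687
f(-0.9477, 2.3687) = 6*(-0.9477)^2 + 3*2.3687^2 = 22.2211


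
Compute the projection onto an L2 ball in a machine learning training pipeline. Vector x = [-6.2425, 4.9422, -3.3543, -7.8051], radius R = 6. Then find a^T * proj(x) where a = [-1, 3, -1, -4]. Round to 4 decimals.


Step 1: Compute ||x|| (intermediates to 6 decimals).
||x|| = sqrt((-6.2425)^2 + 4.9422^2 + (-3.3543)^2 + (-7.8051)^2) = 11.643241
Step 2: Project.
Since ||x|| > R, scale = R/||x|| = 6/11.643241 = 0.51532, proj(x) = scale * x
proj(x) = [-3.216885, 2.546815, -1.728538, -4.022124]
Step 3: Dot product.
a^T * proj(x) = -1*(-3.216885) + 3*2.546815 - 1*(-1.728538) - 4*(-4.022124) = 28.6744


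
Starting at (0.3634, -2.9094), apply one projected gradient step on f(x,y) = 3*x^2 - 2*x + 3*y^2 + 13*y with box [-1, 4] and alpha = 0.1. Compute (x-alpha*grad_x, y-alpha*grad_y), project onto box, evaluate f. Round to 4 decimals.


Step 1: Compute gradient at (0.3634, -2.9094).
grad_x = 2*3*0.3634 - 2 = 0.1804
grad_y = 2*3*-2.9094 + 13 = -4.4564
Step 2: Gradient step.
x_raw = 0.3634 - 0.1*0.1804 = 0.3454
y_raw = -2.9094 - 0.1*-4.4564 = -2.4638
Step 3: Project onto [-1, 4].
x_proj = clip(0.3454) = 0.3454
y_proj = clip(-2.4638) = -1.0
Step 4: Evaluate f.
f(0.3454, -1.0) = -10.3329


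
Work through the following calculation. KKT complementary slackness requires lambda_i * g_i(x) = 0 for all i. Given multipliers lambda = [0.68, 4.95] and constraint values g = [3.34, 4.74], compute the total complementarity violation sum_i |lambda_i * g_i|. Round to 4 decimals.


KKT complementary slackness check:
lambda_1 * g_1 = 0.68 * 3.34 = 2.2712
lambda_2 * g_2 = 4.95 * 4.74 = 23.463
Total violation = 2.2712 + 23.463 = 25.7342


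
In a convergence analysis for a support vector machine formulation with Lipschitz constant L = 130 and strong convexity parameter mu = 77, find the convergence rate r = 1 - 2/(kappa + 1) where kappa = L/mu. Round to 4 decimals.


Step 1: Compute the condition number.
kappa = L/mu = 130/77 = 1.6883
Step 2: Compute the convergence rate.
r = 1 - 2/(kappa + 1) = 1 - 2*mu/(L + mu) = (L - mu)/(L + mu) = 53/207 = 0.256


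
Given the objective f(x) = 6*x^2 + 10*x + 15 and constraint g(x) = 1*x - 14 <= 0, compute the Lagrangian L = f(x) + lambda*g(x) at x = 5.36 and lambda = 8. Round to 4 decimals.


Step 1: Evaluate f(x).
f(5.36) = 6*5.36^2 + 10*5.36 + 15 = 240.9776
Step 2: Evaluate g(x).
g(5.36) = 1*5.36 - 14 = -8.64
Step 3: Compute Lagrangian.
L = 240.9776 + 8*-8.64 = 171.8576


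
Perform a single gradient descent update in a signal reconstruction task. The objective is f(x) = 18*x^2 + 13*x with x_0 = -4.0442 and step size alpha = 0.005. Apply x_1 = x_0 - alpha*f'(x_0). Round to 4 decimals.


We compute the gradient at x_0 and apply the update.
f'(x) = 36*x + 13
f'(-4.0442) = 36*-4.0442 + 13 = -132.5912
x_1 = -4.0442 - 0.005*-132.5912 = -3.3812


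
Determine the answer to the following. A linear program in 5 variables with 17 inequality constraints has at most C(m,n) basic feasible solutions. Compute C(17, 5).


Each vertex corresponds to some choice of n active constraints out of m, so the number of vertices is at most C(m, n) = m! / (n!(m-n)!).
m = 17, n = 5
Numerator: 17 * 16 * 15 * 14 * 13
Denominator: 5! = 120
C(17, 5) = 6188


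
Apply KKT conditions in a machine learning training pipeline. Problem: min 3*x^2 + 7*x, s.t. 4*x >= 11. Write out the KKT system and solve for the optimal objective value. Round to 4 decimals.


Step 1: Try lambda = 0 (constraint inactive).
x_unc = -7/(2*3) = -1.1667
Check: 4*-1.1667 = -4.6668 < 11 -- violated!
Step 2: Constraint must be active: 4*x = 11
x* = 11/4 = 2.75
lambda = (2*3*2.75 + 7)/4 = 5.875
Step 3: Compute optimal value.
f(x*) = 3*2.75^2 + 7*2.75 = 41.9375


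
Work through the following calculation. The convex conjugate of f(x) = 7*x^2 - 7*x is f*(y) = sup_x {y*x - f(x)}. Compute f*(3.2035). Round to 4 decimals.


f*(y) = sup_x {y*x - a*x^2 - b*x} = sup_x {(y-b)*x - a*x^2}
FOC: (y - b) - 2a*x = 0 => x* = (y - b)/(2a)
x* = (3.2035 + 7)/(2*7) = 0.7288
f*(3.2035) = (y-b)^2/(4a) = (3.2035 + 7)^2/(4*7)
= 104.1114/28 = 3.7183


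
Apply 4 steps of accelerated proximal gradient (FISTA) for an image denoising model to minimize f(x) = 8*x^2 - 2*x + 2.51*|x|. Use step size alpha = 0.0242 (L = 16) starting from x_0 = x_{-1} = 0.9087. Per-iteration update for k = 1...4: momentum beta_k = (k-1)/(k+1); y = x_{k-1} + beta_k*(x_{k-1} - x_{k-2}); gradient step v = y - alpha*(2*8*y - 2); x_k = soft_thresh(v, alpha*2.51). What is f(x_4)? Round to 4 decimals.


FISTA on f(x) = 8*x^2 - 2*x + 2.51*|x|
L = 16, alpha = 0.0242
Iteration 1: beta = 0.0, y = 0.9087 + 0.0*(0.9087 - 0.9087) = 0.9087
  grad(y) = 12.5392, v = y - alpha*grad = 0.6053
  prox(v) = soft_thresh(0.6053, 0.0607) = 0.5445
Iteration 2: beta = 0.3333, y = 0.5445 + 0.3333*(0.5445 - 0.9087) = 0.4231
  grad(y) = 4.7698, v = y - alpha*grad = 0.3077
  prox(v) = soft_thresh(0.3077, 0.0607) = 0.2469
Iteration 3: beta = 0.5, y = 0.2469 + 0.5*(0.2469 - 0.5445) = 0.0982
  grad(y) = -0.4295, v = y - alpha*grad = 0.1086
  prox(v) = soft_thresh(0.1086, 0.0607) = 0.0478
Iteration 4: beta = 0.6, y = 0.0478 + 0.6*(0.0478 - 0.2469) = -0.0717
  grad(y) = -3.1467, v = y - alpha*grad = 0.0045
  prox(v) = soft_thresh(0.0045, 0.0607) = 0.0
f(x_4) = 8*0.0^2 - 2*0.0 + 2.51*|0.0| = 0.0


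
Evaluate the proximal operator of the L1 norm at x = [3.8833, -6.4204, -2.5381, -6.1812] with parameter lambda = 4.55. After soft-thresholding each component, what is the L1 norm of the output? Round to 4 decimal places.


Soft-thresholding with lambda = 4.55:
prox(3.8833) = sign(3.8833)*max(|3.8833| - 4.55, 0) = 0.0
prox(-6.4204) = sign(-6.4204)*max(|-6.4204| - 4.55, 0) = -1.8704
prox(-2.5381) = sign(-2.5381)*max(|-2.5381| - 4.55, 0) = 0.0
prox(-6.1812) = sign(-6.1812)*max(|-6.1812| - 4.55, 0) = -1.6312
prox(x) = [0.0, -1.8704, 0.0, -1.6312]
||prox(x)||_1 = 0.0 + 1.8704 + 0.0 + 1.6312 = 3.5016


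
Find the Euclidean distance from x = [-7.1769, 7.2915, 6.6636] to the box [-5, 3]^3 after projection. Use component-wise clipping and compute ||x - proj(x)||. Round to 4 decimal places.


Project each component onto [-5, 3].
clip(-7.1769) = -5.0, clip(7.2915) = 3.0, clip(6.6636) = 3.0
Projection = [-5.0, 3.0, 3.0]
Squared diffs: [4.7389, 18.417, 13.422]
Distance = sqrt(36.5779) = 6.048


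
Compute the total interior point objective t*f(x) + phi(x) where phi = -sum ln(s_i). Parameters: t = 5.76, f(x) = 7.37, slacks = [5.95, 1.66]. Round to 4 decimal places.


Step 1: Compute log-barrier.
ln values: [1.7834, 0.5068]
phi = -(1.7834 + 0.5068) = -2.2902
Step 2: Compute augmented objective.
t*f(x) = 5.76*7.37 = 42.4512
Total = 42.4512 - 2.2902 = 40.161


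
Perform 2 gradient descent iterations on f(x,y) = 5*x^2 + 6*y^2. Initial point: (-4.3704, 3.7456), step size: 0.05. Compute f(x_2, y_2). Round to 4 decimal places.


Gradient descent on f(x,y) = 5*x^2 + 6*y^2.
Starting point: (-4.3704, 3.7456), alpha = 0.05
Step 1: grad_x = 2*5*-4.3704 = -43.704, grad_y = 2*6*3.7456 = 44.9472
  x_1 = -4.3704 - 0.05*-43.704 = -2.1852
  y_1 = 3.7456 - 0.05*44.9472 = 1.4982
Step 2: grad_x = 2*5*-2.1852 = -21.852, grad_y = 2*6*1.4982 = 17.9789
  x_2 = -2.1852 - 0.05*-21.852 = -1.0926
  y_2 = 1.4982 - 0.05*17.9789 = 0.5993
f(-1.0926, 0.5993) = 5*(-1.0926)^2 + 6*0.5993^2 = 8.1238


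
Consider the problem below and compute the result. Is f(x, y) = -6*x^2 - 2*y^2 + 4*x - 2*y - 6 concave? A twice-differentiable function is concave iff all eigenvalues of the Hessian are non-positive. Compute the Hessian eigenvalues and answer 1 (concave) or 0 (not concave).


The Hessian of f(x,y) = -6*x^2 - 2*y^2 + 4*x - 2*y - 6 is:
H = [[-12, 0], [0, -4]]
Trace = -12 - 4 = -16
Determinant = -12*-4 - (0)^2 = 48
Discriminant = (-16)^2 - 4*48 = 64.0
Eigenvalues: lambda_1 = -12.0, lambda_2 = -4.0
The function is concave.

1


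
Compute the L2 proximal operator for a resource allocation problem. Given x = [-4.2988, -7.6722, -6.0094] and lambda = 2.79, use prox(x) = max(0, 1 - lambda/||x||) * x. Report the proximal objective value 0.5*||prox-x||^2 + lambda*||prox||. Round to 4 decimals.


Step 1: Compute ||x||.
||x|| = 10.6515
Step 2: Compute scaling factor.
scale = max(0, 1 - 2.79/10.6515) = 0.7381
Step 3: prox(x) = [-3.1728, -5.6626, -4.4353]
||prox(x)|| = 7.8615
Step 4: Proximal objective.
0.5*||prox-x||^2 = 3.8921
lambda*||prox|| = 21.9336
Total = 25.8257


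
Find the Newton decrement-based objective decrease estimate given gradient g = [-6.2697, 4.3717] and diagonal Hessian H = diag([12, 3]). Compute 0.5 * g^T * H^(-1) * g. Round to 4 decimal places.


Step 1: H is diagonal, so H^(-1) * g = [-0.5225, 1.4572].
Step 2: g^T H^(-1) g = sum_i g_i^2 / H_ii
  = (-6.2697)^2/12 + (4.3717)^2/3
  = 3.2758 + 6.3706 = 9.6463
Step 3: Objective decrease = 0.5 * g^T H^(-1) g = 4.8232


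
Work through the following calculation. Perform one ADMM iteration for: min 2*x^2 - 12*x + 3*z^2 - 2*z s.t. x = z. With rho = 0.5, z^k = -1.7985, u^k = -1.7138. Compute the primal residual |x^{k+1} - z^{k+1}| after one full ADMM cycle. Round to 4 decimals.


ADMM iteration with rho = 0.5, z^k = -1.7985, u^k = -1.7138
Step 1: x-update.
Minimize 2*x^2 - 12*x + (0.5/2)*(x + 1.7985 - 1.7138)^2
FOC: (2*2 + 0.5)*x = 12 + 0.5*(-1.7985 + 1.7138)
x^{k+1} = 2.6573
Step 2: z-update.
Minimize 3*z^2 - 2*z + (0.5/2)*(2.6573 - z - 1.7138)^2
FOC: (2*3 + 0.5)*z = 2 + 0.5*(2.6573 - 1.7138)
z^{k+1} = 0.3803
Step 3: u-update.
u^{k+1} = -1.7138 + 2.6573 - 0.3803 = 0.5632
Step 4: Primal residual = |2.6573 - 0.3803| = 2.277


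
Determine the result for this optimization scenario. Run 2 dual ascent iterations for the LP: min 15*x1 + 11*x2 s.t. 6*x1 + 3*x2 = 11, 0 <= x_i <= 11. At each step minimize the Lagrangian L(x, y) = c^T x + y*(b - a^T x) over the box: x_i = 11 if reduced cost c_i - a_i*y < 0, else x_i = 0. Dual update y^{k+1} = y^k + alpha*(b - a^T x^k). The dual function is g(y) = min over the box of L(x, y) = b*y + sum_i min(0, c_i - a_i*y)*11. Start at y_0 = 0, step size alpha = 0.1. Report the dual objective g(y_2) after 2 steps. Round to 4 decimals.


Dual ascent for LP: min 15*x1 + 11*x2, 6*x1 + 3*x2 = 11, 0 <= x_i <= 11
Step 1: y^k = 0.0, reduced costs: (15.0, 11.0)
  x^k = (0.0, 0.0), subgradient = b - a^T x = 11.0
  y^{k+1} = 0.0 + 0.1*11.0 = 1.1
Step 2: y^k = 1.1, reduced costs: (8.4, 7.7)
  x^k = (0.0, 0.0), subgradient = b - a^T x = 11.0
  y^{k+1} = 1.1 + 0.1*11.0 = 2.2
Dual objective at y_2 = 2.2: reduced costs (1.8, 4.4), box minimizer x = (0.0, 0.0)
g(y_2) = b*y + (c1 - a1*y)*x1 + (c2 - a2*y)*x2 = 11*2.2 + 1.8*0.0 + 4.4*0.0 = 24.2 + 0.0 + 0.0 = 24.2


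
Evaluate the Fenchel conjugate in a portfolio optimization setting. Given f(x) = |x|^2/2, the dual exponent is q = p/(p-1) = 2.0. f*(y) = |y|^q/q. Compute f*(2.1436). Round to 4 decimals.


The conjugate exponent q satisfies 1/p + 1/q = 1.
p = 2, so q = 2/(2 - 1) = 2.0
|y|^q = 2.1436^2.0 = 4.595
f*(2.1436) = 4.595 / 2.0 = 2.2975


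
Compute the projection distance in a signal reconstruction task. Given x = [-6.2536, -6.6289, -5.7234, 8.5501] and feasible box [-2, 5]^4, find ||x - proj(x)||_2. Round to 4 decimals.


Project each component onto [-2, 5].
clip(-6.2536) = -2.0, clip(-6.6289) = -2.0, clip(-5.7234) = -2.0, clip(8.5501) = 5.0
Projection = [-2.0, -2.0, -2.0, 5.0]
Squared diffs: [18.0931, 21.4267, 13.8637, 12.6032]
Distance = sqrt(65.9867) = 8.1232


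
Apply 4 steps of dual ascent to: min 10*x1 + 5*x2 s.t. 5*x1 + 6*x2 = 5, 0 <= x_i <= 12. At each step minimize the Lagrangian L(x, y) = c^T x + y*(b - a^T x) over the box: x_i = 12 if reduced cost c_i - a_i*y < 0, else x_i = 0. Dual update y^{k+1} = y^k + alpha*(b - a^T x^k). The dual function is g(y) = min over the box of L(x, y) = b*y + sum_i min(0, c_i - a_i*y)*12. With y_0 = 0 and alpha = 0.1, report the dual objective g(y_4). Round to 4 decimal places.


Dual ascent for LP: min 10*x1 + 5*x2, 5*x1 + 6*x2 = 5, 0 <= x_i <= 12
Step 1: y^k = 0.0, reduced costs: (10.0, 5.0)
  x^k = (0.0, 0.0), subgradient = b - a^T x = 5.0
  y^{k+1} = 0.0 + 0.1*5.0 = 0.5
Step 2: y^k = 0.5, reduced costs: (7.5, 2.0)
  x^k = (0.0, 0.0), subgradient = b - a^T x = 5.0
  y^{k+1} = 0.5 + 0.1*5.0 = 1.0
Step 3: y^k = 1.0, reduced costs: (5.0, -1.0)
  x^k = (0.0, 12.0), subgradient = b - a^T x = -67.0
  y^{k+1} = 1.0 + 0.1*-67.0 = -5.7
Step 4: y^k = -5.7, reduced costs: (38.5, 39.2)
  x^k = (0.0, 0.0), subgradient = b - a^T x = 5.0
  y^{k+1} = -5.7 + 0.1*5.0 = -5.2
Dual objective at y_4 = -5.2: reduced costs (36.0, 36.2), box minimizer x = (0.0, 0.0)
g(y_4) = b*y + (c1 - a1*y)*x1 + (c2 - a2*y)*x2 = 5*(-5.2) + 36.0*0.0 + 36.2*0.0 = -26.0 + 0.0 + 0.0 = -26.0


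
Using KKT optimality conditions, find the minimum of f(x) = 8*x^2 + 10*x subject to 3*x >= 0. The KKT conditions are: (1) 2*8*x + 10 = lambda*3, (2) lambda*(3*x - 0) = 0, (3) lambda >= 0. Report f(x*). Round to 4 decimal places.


Step 1: Try lambda = 0 (constraint inactive).
x_unc = -10/(2*8) = -0.625
Check: 3*-0.625 = -1.875 < 0 -- violated!
Step 2: Constraint must be active: 3*x = 0
x* = 0/3 = 0.0
lambda = (2*8*0.0 + 10)/3 = 3.3333
Step 3: Compute optimal value.
f(x*) = 8*0.0^2 + 10*0.0 = 0.0


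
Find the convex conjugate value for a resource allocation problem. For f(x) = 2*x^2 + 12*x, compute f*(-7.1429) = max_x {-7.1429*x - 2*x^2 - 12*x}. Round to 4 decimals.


f*(y) = sup_x {y*x - a*x^2 - b*x} = sup_x {(y-b)*x - a*x^2}
FOC: (y - b) - 2a*x = 0 => x* = (y - b)/(2a)
x* = (-7.1429 - 12)/(2*2) = -4.7857
f*(-7.1429) = (y-b)^2/(4a) = (-7.1429 - 12)^2/(4*2)
= 366.4506/8 = 45.8063


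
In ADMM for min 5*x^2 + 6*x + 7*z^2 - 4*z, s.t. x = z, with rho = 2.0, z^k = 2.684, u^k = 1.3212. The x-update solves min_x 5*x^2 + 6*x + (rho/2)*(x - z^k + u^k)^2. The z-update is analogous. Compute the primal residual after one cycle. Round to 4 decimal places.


ADMM iteration with rho = 2.0, z^k = 2.684, u^k = 1.3212
Step 1: x-update.
Minimize 5*x^2 + 6*x + (2.0/2)*(x - 2.684 + 1.3212)^2
FOC: (2*5 + 2.0)*x = -6 + 2.0*(2.684 - 1.3212)
x^{k+1} = -0.2729
Step 2: z-update.
Minimize 7*z^2 - 4*z + (2.0/2)*(-0.2729 - z + 1.3212)^2
FOC: (2*7 + 2.0)*z = 4 + 2.0*(-0.2729 + 1.3212)
z^{k+1} = 0.381
Step 3: u-update.
u^{k+1} = 1.3212 - 0.2729 - 0.381 = 0.6673
Step 4: Primal residual = |-0.2729 - 0.381| = 0.6539


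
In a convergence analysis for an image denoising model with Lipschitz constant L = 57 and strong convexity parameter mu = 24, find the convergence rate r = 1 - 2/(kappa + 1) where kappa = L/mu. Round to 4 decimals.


Step 1: Compute the condition number.
kappa = L/mu = 57/24 = 2.375
Step 2: Compute the convergence rate.
r = 1 - 2/(kappa + 1) = 1 - 2*mu/(L + mu) = (L - mu)/(L + mu) = 33/81 = 0.4074


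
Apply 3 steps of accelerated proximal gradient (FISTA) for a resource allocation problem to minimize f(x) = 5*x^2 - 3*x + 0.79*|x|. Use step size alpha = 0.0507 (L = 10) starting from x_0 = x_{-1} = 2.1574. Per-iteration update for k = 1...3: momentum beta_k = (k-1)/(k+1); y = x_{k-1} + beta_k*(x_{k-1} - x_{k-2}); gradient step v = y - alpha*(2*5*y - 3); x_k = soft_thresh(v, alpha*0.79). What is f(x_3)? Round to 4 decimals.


FISTA on f(x) = 5*x^2 - 3*x + 0.79*|x|
L = 10, alpha = 0.0507
Iteration 1: beta = 0.0, y = 2.1574 + 0.0*(2.1574 - 2.1574) = 2.1574
  grad(y) = 18.574, v = y - alpha*grad = 1.2157
  prox(v) = soft_thresh(1.2157, 0.0401) = 1.1756
Iteration 2: beta = 0.3333, y = 1.1756 + 0.3333*(1.1756 - 2.1574) = 0.8484
  grad(y) = 5.4839, v = y - alpha*grad = 0.5704
  prox(v) = soft_thresh(0.5704, 0.0401) = 0.5303
Iteration 3: beta = 0.5, y = 0.5303 + 0.5*(0.5303 - 1.1756) = 0.2076
  grad(y) = -0.9237, v = y - alpha*grad = 0.2545
  prox(v) = soft_thresh(0.2545, 0.0401) = 0.2144
f(x_3) = 5*0.2144^2 - 3*0.2144 + 0.79*|0.2144| = -0.244
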